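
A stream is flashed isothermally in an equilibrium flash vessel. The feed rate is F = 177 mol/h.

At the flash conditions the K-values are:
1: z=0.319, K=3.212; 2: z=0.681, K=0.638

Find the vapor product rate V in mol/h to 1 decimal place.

Iterate (Newton) starting at β = 0.35:
  β = 0.350: g = 0.1154, g' = -0.613 → β = 0.538
  β = 0.538: g = 0.0159, g' = -0.463 → β = 0.573
Converged at β = 0.573.
Then V = β·F = 0.5733·177 = 101.5 mol/h and L = F − V = 75.5 mol/h.

V = 101.5 mol/h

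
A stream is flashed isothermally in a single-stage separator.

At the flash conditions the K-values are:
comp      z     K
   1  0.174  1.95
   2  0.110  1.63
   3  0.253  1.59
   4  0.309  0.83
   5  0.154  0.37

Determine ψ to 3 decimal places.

Let ψ = V/F and solve Σ zᵢ(Kᵢ−1)/(1+ψ(Kᵢ−1)) = 0.
g(0) = ΣzᵢKᵢ − 1 = 0.234 and g(1) = 1 − Σzᵢ/Kᵢ = -0.104, so a root lies in (0, 1).
Iterate (Newton) starting at ψ = 0.5:
  ψ = 0.500: g = 0.0810, g' = -0.291 → ψ = 0.778
  ψ = 0.778: g = -0.0071, g' = -0.360 → ψ = 0.759
  ψ = 0.759: g = -0.0001, g' = -0.351 → ψ = 0.758
Converged at ψ = 0.758.

ψ = 0.758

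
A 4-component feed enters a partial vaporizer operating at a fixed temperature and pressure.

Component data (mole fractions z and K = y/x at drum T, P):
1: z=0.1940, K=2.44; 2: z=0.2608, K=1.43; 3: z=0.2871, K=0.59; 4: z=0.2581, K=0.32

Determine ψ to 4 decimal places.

Material balance + equilibrium reduce to Σ zᵢ(Kᵢ−1)/(1+ψ(Kᵢ−1)) = 0.
Check two-phase: ΣzᵢKᵢ = 1.0983 > 1 and Σzᵢ/Kᵢ = 1.5551 > 1, so g(0) = 0.0983 > 0 and g(1) = -0.5551 < 0.
Newton iteration, ψ⁰ = 0.66:
  ψ = 0.6600: g = -0.24921, g' = -0.6185 → ψ = 0.2571
  ψ = 0.2571: g = -0.03942, g' = -0.4889 → ψ = 0.1765
  ψ = 0.1765: g = 0.00065, g' = -0.5076 → ψ = 0.1778
Converged at ψ = 0.1778.

ψ = 0.1778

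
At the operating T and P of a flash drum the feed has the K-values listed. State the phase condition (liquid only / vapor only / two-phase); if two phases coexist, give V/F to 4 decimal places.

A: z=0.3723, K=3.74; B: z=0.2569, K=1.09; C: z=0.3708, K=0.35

ΣzᵢKᵢ = 1.8022; Σzᵢ/Kᵢ = 1.3947.
Both exceed 1, so a two-phase solution exists.
Newton iteration, ψ⁰ = 0.46:
  ψ = 0.4600: g = 0.12967, g' = -0.8678 → ψ = 0.6094
  ψ = 0.6094: g = 0.00488, g' = -0.8236 → ψ = 0.6154
Converged at ψ = 0.6153.

two-phase, V/F = 0.6153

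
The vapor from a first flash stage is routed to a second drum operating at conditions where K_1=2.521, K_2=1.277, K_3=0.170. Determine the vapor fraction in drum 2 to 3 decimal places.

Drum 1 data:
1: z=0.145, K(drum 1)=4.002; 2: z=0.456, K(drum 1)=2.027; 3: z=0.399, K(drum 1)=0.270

V/F (drum 2) = 0.647

Drum 1:
Let ψ₁ = V/F and solve Σ zᵢ(Kᵢ−1)/(1+ψ₁(Kᵢ−1)) = 0.
Feasibility: ΣzᵢKᵢ = 1.612, Σzᵢ/Kᵢ = 1.739 — both > 1, two phases present.
Iterate (Newton) starting at ψ₁ = 0.67:
  ψ₁ = 0.670: g = -0.1481, g' = -1.127 → ψ₁ = 0.539
  ψ₁ = 0.539: g = -0.0121, g' = -0.968 → ψ₁ = 0.526
Converged at ψ₁ = 0.526.
Drum-1 compositions:
  1: x = 0.056, y = 0.225
  2: x = 0.296, y = 0.600
  3: x = 0.648, y = 0.175
Drum-2 feed = drum-1 vapor: z₂ = (0.2250, 0.6001, 0.1749).
Drum 2:
Rachford–Rice: g(ψ₂) = Σ zᵢ(Kᵢ−1)/(1+ψ₂(Kᵢ−1)) = 0.
Feasibility: ΣzᵢKᵢ = 1.363, Σzᵢ/Kᵢ = 1.588 — both > 1, two phases present.
Newton–Raphson from ψ₂ = 0.5:
  ψ₂ = 0.500: g = 0.0923, g' = -0.556 → ψ₂ = 0.666
  ψ₂ = 0.666: g = -0.0143, g' = -0.764 → ψ₂ = 0.647
Converged at ψ₂ = 0.647.
  1: x = 0.113, y = 0.286
  2: x = 0.509, y = 0.650
  3: x = 0.378, y = 0.064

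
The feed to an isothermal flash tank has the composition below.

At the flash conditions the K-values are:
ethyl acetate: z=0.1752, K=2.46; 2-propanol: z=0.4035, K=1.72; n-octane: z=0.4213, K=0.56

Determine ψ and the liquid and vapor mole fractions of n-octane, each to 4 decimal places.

ψ = 0.8452, x_n-octane = 0.6707, y_n-octane = 0.3756

Rachford–Rice: g(ψ) = Σ zᵢ(Kᵢ−1)/(1+ψ(Kᵢ−1)) = 0.
Feasibility: ΣzᵢKᵢ = 1.3609, Σzᵢ/Kᵢ = 1.0581 — both > 1, two phases present.
Newton iteration, ψ⁰ = 0.5:
  ψ = 0.5000: g = 0.12382, g' = -0.3719 → ψ = 0.8329
  ψ = 0.8329: g = 0.00443, g' = -0.3610 → ψ = 0.8452
Converged at ψ = 0.8452.
Compositions from xᵢ = zᵢ/(1+ψ(Kᵢ−1)), yᵢ = Kᵢxᵢ:
  ethyl acetate: x = 0.0784, y = 0.1929
  2-propanol: x = 0.2509, y = 0.4315
  n-octane: x = 0.6707, y = 0.3756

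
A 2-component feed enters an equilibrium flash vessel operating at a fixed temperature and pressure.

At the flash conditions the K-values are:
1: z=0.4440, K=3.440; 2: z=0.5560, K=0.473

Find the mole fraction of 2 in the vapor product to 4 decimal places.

Material balance + equilibrium reduce to Σ zᵢ(Kᵢ−1)/(1+ψ(Kᵢ−1)) = 0.
Feasibility: ΣzᵢKᵢ = 1.7903, Σzᵢ/Kᵢ = 1.3045 — both > 1, two phases present.
Iterate (Newton) starting at ψ = 0.5:
  ψ = 0.5000: g = 0.09016, g' = -0.8210 → ψ = 0.6098
  ψ = 0.6098: g = 0.00368, g' = -0.7624 → ψ = 0.6146
Converged at ψ = 0.6146.
Compositions from xᵢ = zᵢ/(1+ψ(Kᵢ−1)), yᵢ = Kᵢxᵢ:
  1: x = 0.1776, y = 0.6110
  2: x = 0.8224, y = 0.3890

y_2 = 0.3890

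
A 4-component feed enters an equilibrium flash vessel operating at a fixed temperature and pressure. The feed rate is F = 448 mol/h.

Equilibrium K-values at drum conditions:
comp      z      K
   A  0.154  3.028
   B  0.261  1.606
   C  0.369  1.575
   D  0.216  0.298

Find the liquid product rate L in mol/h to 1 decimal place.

L = 75.1 mol/h

Material balance + equilibrium reduce to Σ zᵢ(Kᵢ−1)/(1+ψ(Kᵢ−1)) = 0.
g(0) = ΣzᵢKᵢ − 1 = 0.531 and g(1) = 1 − Σzᵢ/Kᵢ = -0.172, so a root lies in (0, 1).
Iterate (Newton) starting at ψ = 0.36:
  ψ = 0.360: g = 0.2832, g' = -0.551 → ψ = 0.874
  ψ = 0.874: g = -0.0355, g' = -0.891 → ψ = 0.835
  ψ = 0.835: g = -0.0018, g' = -0.806 → ψ = 0.832
Converged at ψ = 0.832.
Then V = ψ·F = 0.8324·448 = 372.9 mol/h and L = F − V = 75.1 mol/h.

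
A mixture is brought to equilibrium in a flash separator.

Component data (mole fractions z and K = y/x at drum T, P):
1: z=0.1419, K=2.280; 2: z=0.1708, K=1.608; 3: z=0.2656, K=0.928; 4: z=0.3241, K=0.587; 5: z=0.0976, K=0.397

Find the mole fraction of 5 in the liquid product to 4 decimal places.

Newton–Raphson from V/F = 0.31:
  V/F = 0.3100: g = -0.02804, g' = -0.2917 → V/F = 0.2139
  V/F = 0.2139: g = 0.00068, g' = -0.3074 → V/F = 0.2161
Converged at V/F = 0.2161.
Compositions from xᵢ = zᵢ/(1+V/F(Kᵢ−1)), yᵢ = Kᵢxᵢ:
  1: x = 0.1112, y = 0.2534
  2: x = 0.1510, y = 0.2428
  3: x = 0.2698, y = 0.2504
  4: x = 0.3559, y = 0.2089
  5: x = 0.1122, y = 0.0446

x_5 = 0.1122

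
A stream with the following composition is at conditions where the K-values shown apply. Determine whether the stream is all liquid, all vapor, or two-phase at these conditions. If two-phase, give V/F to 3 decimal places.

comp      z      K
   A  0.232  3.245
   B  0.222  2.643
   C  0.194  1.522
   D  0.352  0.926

ΣzᵢKᵢ = 1.961; Σzᵢ/Kᵢ = 0.663.
Since Σzᵢ/Kᵢ < 1 the mixture is above its dew point — single vapor phase.

all vapor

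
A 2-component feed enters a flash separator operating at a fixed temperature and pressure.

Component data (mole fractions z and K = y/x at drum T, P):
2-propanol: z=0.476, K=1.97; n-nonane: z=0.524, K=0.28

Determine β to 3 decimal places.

β = 0.121

Let β = V/F and solve Σ zᵢ(Kᵢ−1)/(1+β(Kᵢ−1)) = 0.
Check two-phase: ΣzᵢKᵢ = 1.084 > 1 and Σzᵢ/Kᵢ = 2.113 > 1, so g(0) = 0.084 > 0 and g(1) = -1.113 < 0.
Binary case is linear: z₁(K₁−1)(1+β(K₂−1)) + z₂(K₂−1)(1+β(K₁−1)) = 0
⇒ β = [z₁(K₁−1)+z₂(K₂−1)] / [−(K₁−1)(K₂−1)] = 0.0844/0.6984 = 0.121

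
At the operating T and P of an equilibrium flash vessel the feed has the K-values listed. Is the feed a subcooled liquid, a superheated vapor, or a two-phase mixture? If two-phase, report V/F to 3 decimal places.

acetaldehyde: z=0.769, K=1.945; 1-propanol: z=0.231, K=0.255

ΣzᵢKᵢ = 1.555; Σzᵢ/Kᵢ = 1.301.
Both exceed 1, so a two-phase solution exists.
Rachford–Rice: g(ψ) = Σ zᵢ(Kᵢ−1)/(1+ψ(Kᵢ−1)) = 0.
Binary case is linear: z₁(K₁−1)(1+ψ(K₂−1)) + z₂(K₂−1)(1+ψ(K₁−1)) = 0
⇒ ψ = [z₁(K₁−1)+z₂(K₂−1)] / [−(K₁−1)(K₂−1)] = 0.5546/0.7040 = 0.788

two-phase, V/F = 0.788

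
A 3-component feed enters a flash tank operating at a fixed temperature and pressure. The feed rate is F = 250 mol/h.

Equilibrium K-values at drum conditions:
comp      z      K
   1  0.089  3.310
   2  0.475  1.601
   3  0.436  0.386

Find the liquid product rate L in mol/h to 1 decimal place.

L = 158.5 mol/h

Material balance + equilibrium reduce to Σ zᵢ(Kᵢ−1)/(1+ψ(Kᵢ−1)) = 0.
Check two-phase: ΣzᵢKᵢ = 1.223 > 1 and Σzᵢ/Kᵢ = 1.453 > 1, so g(0) = 0.223 > 0 and g(1) = -0.453 < 0.
Newton iteration, ψ⁰ = 0.5:
  ψ = 0.500: g = -0.0714, g' = -0.546 → ψ = 0.369
  ψ = 0.369: g = -0.0016, g' = -0.528 → ψ = 0.366
Converged at ψ = 0.366.
Then V = ψ·F = 0.3662·250 = 91.5 mol/h and L = F − V = 158.5 mol/h.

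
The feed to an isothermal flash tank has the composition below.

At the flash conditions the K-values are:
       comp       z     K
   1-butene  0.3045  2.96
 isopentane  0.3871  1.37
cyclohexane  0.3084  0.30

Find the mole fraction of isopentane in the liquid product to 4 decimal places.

x_isopentane = 0.3143

Let ψ = V/F and solve Σ zᵢ(Kᵢ−1)/(1+ψ(Kᵢ−1)) = 0.
Check two-phase: ΣzᵢKᵢ = 1.5242 > 1 and Σzᵢ/Kᵢ = 1.4134 > 1, so g(0) = 0.5242 > 0 and g(1) = -0.4134 < 0.
Iterate (Newton) starting at ψ = 0.5:
  ψ = 0.5000: g = 0.09017, g' = -0.6938 → ψ = 0.6300
  ψ = 0.6300: g = -0.00295, g' = -0.7526 → ψ = 0.6260
Converged at ψ = 0.6260.
Compositions from xᵢ = zᵢ/(1+ψ(Kᵢ−1)), yᵢ = Kᵢxᵢ:
  1-butene: x = 0.1367, y = 0.4047
  isopentane: x = 0.3143, y = 0.4306
  cyclohexane: x = 0.5490, y = 0.1647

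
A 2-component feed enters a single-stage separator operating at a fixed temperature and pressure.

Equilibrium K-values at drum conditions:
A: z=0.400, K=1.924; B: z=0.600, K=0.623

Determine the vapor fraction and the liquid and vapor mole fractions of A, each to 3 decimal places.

Binary case is linear: z₁(K₁−1)(1+ψ(K₂−1)) + z₂(K₂−1)(1+ψ(K₁−1)) = 0
⇒ ψ = [z₁(K₁−1)+z₂(K₂−1)] / [−(K₁−1)(K₂−1)] = 0.1434/0.3483 = 0.412
Compositions from xᵢ = zᵢ/(1+ψ(Kᵢ−1)), yᵢ = Kᵢxᵢ:
  A: x = 0.290, y = 0.558
  B: x = 0.710, y = 0.442

ψ = 0.412, x_A = 0.290, y_A = 0.558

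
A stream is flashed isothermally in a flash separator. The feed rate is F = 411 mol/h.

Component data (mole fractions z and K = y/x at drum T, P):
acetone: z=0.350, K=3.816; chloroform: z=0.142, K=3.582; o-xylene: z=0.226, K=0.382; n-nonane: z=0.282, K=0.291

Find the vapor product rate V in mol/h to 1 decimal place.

V = 225.7 mol/h

Let ψ = V/F and solve Σ zᵢ(Kᵢ−1)/(1+ψ(Kᵢ−1)) = 0.
Feasibility: ΣzᵢKᵢ = 2.013, Σzᵢ/Kᵢ = 1.692 — both > 1, two phases present.
Iterate (Newton) starting at ψ = 0.5:
  ψ = 0.500: g = 0.0575, g' = -1.180 → ψ = 0.549
Converged at ψ = 0.549.
Then V = ψ·F = 0.5490·411 = 225.7 mol/h and L = F − V = 185.3 mol/h.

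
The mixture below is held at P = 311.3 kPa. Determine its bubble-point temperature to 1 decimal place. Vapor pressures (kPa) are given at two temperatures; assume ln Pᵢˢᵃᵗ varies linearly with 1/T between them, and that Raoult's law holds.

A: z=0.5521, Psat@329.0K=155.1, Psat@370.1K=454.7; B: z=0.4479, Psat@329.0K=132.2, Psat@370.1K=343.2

Bubble-point temperature: ΣzᵢPᵢˢᵃᵗ(T) = P. Interpolate ln Pᵢˢᵃᵗ = aᵢ + bᵢ/T.
  T = 329.0 K: ΣzᵢPᵢˢᵃᵗ = 144.84 kPa
  T = 370.1 K: ΣzᵢPᵢˢᵃᵗ = 404.76 kPa
  T = 349.6 K: ΣzᵢPᵢˢᵃᵗ = 249.76 kPa
  T = 359.9 K: ΣzᵢPᵢˢᵃᵗ = 320.49 kPa
  T = 354.8 K: ΣzᵢPᵢˢᵃᵗ = 283.77 kPa
  T = 357.4 K: ΣzᵢPᵢˢᵃᵗ = 302.06 kPa
Interpolating between 357.4 K and 359.9 K gives T ≈ 358.7 K.

T = 358.7 K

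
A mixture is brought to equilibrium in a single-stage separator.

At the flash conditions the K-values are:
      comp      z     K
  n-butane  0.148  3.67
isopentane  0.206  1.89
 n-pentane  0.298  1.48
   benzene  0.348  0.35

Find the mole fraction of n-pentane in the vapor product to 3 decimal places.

Material balance + equilibrium reduce to Σ zᵢ(Kᵢ−1)/(1+β(Kᵢ−1)) = 0.
Check two-phase: ΣzᵢKᵢ = 1.495 > 1 and Σzᵢ/Kᵢ = 1.345 > 1, so g(0) = 0.495 > 0 and g(1) = -0.345 < 0.
Newton–Raphson from β = 0.5:
  β = 0.500: g = 0.0764, g' = -0.639 → β = 0.619
  β = 0.619: g = -0.0014, g' = -0.670 → β = 0.617
Converged at β = 0.617.
Compositions from xᵢ = zᵢ/(1+β(Kᵢ−1)), yᵢ = Kᵢxᵢ:
  n-butane: x = 0.056, y = 0.205
  isopentane: x = 0.133, y = 0.251
  n-pentane: x = 0.230, y = 0.340
  benzene: x = 0.581, y = 0.203

y_n-pentane = 0.340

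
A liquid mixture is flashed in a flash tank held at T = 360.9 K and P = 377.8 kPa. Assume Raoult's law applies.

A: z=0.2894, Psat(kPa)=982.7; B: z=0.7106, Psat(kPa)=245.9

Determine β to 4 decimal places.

Raoult's law: Kᵢ = Pᵢˢᵃᵗ/P = Pᵢˢᵃᵗ/377.8.
  K_A = 982.7/377.8 = 2.601112, K_B = 245.9/377.8 = 0.650873
Let β = V/F and solve Σ zᵢ(Kᵢ−1)/(1+β(Kᵢ−1)) = 0.
Check two-phase: ΣzᵢKᵢ = 1.2153 > 1 and Σzᵢ/Kᵢ = 1.2030 > 1, so g(0) = 0.2153 > 0 and g(1) = -0.2030 < 0.
Iterate (Newton) starting at β = 0.44:
  β = 0.4400: g = -0.02127, g' = -0.3763 → β = 0.3835
  β = 0.3835: g = 0.00065, g' = -0.4003 → β = 0.3851
Converged at β = 0.3851.

β = 0.3851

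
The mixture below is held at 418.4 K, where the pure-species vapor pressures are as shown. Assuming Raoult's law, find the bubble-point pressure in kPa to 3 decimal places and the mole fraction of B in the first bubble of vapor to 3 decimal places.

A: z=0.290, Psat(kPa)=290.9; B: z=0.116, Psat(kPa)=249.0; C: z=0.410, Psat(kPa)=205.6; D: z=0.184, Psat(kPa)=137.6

At the bubble point ψ → 0, so ΣzᵢKᵢ = 1 with Kᵢ = Pᵢˢᵃᵗ/P ⇒ P = ΣzᵢPᵢˢᵃᵗ.
P = 0.290·290.9 + 0.116·249.0 + 0.410·205.6 + 0.184·137.6 = 222.859 kPa
yᵢ = zᵢPᵢˢᵃᵗ/P ⇒ y_B = 0.116·249.0/222.859 = 0.130

Pbub = 222.859 kPa, y_B = 0.130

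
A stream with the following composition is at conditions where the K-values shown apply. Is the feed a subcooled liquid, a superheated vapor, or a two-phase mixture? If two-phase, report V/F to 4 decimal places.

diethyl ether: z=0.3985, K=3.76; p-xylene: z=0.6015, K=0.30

ΣzᵢKᵢ = 1.6788; Σzᵢ/Kᵢ = 2.1110.
Both exceed 1, so a two-phase solution exists.
Material balance + equilibrium reduce to Σ zᵢ(Kᵢ−1)/(1+ψ(Kᵢ−1)) = 0.
Binary case is linear: z₁(K₁−1)(1+ψ(K₂−1)) + z₂(K₂−1)(1+ψ(K₁−1)) = 0
⇒ ψ = [z₁(K₁−1)+z₂(K₂−1)] / [−(K₁−1)(K₂−1)] = 0.67881/1.93200 = 0.3514

two-phase, V/F = 0.3514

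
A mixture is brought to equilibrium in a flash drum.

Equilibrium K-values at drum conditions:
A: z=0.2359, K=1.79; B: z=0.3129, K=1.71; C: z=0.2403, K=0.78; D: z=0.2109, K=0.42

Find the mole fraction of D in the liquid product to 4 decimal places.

Material balance + equilibrium reduce to Σ zᵢ(Kᵢ−1)/(1+V/F(Kᵢ−1)) = 0.
g(0) = ΣzᵢKᵢ − 1 = 0.2333 and g(1) = 1 − Σzᵢ/Kᵢ = -0.1250, so a root lies in (0, 1).
Newton–Raphson from V/F = 0.5:
  V/F = 0.5000: g = 0.06586, g' = -0.3170 → V/F = 0.7078
  V/F = 0.7078: g = -0.00274, g' = -0.3509 → V/F = 0.7000
Converged at V/F = 0.7000.
Compositions from xᵢ = zᵢ/(1+V/F(Kᵢ−1)), yᵢ = Kᵢxᵢ:
  A: x = 0.1519, y = 0.2719
  B: x = 0.2090, y = 0.3574
  C: x = 0.2840, y = 0.2216
  D: x = 0.3550, y = 0.1491

x_D = 0.3550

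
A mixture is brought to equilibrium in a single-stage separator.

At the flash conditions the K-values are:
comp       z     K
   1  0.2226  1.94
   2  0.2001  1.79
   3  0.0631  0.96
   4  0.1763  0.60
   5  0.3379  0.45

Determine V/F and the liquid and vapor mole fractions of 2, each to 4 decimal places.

Rachford–Rice: g(V/F) = Σ zᵢ(Kᵢ−1)/(1+V/F(Kᵢ−1)) = 0.
Check two-phase: ΣzᵢKᵢ = 1.1084 > 1 and Σzᵢ/Kᵢ = 1.3370 > 1, so g(0) = 0.1084 > 0 and g(1) = -0.3370 < 0.
Iterate (Newton) starting at V/F = 0.5:
  V/F = 0.5000: g = -0.09140, g' = -0.3938 → V/F = 0.2679
  V/F = 0.2679: g = -0.00189, g' = -0.3867 → V/F = 0.2630
Converged at V/F = 0.2630.
Compositions from xᵢ = zᵢ/(1+V/F(Kᵢ−1)), yᵢ = Kᵢxᵢ:
  1: x = 0.1785, y = 0.3462
  2: x = 0.1657, y = 0.2966
  3: x = 0.0638, y = 0.0612
  4: x = 0.1970, y = 0.1182
  5: x = 0.3951, y = 0.1778

V/F = 0.2630, x_2 = 0.1657, y_2 = 0.2966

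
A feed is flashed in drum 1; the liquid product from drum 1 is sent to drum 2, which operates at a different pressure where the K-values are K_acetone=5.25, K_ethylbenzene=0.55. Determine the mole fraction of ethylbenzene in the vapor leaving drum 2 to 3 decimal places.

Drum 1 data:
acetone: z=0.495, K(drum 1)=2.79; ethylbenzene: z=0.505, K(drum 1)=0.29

Drum 1:
Rachford–Rice: g(ψ₁) = Σ zᵢ(Kᵢ−1)/(1+ψ₁(Kᵢ−1)) = 0.
Check two-phase: ΣzᵢKᵢ = 1.528 > 1 and Σzᵢ/Kᵢ = 1.919 > 1, so g(0) = 0.528 > 0 and g(1) = -0.919 < 0.
Binary case is linear: z₁(K₁−1)(1+ψ₁(K₂−1)) + z₂(K₂−1)(1+ψ₁(K₁−1)) = 0
⇒ ψ₁ = [z₁(K₁−1)+z₂(K₂−1)] / [−(K₁−1)(K₂−1)] = 0.5275/1.2709 = 0.415
Drum-1 compositions:
  acetone: x = 0.284, y = 0.792
  ethylbenzene: x = 0.716, y = 0.208
Drum-2 feed = drum-1 liquid: z₂ = (0.2840, 0.7160).
Drum 2:
Let ψ₂ = V/F and solve Σ zᵢ(Kᵢ−1)/(1+ψ₂(Kᵢ−1)) = 0.
g(0) = ΣzᵢKᵢ − 1 = 0.885 and g(1) = 1 − Σzᵢ/Kᵢ = -0.356, so a root lies in (0, 1).
Binary case is linear: z₁(K₁−1)(1+ψ₂(K₂−1)) + z₂(K₂−1)(1+ψ₂(K₁−1)) = 0
⇒ ψ₂ = [z₁(K₁−1)+z₂(K₂−1)] / [−(K₁−1)(K₂−1)] = 0.8848/1.9125 = 0.463
  acetone: x = 0.096, y = 0.503
  ethylbenzene: x = 0.904, y = 0.497

y_ethylbenzene (drum 2) = 0.497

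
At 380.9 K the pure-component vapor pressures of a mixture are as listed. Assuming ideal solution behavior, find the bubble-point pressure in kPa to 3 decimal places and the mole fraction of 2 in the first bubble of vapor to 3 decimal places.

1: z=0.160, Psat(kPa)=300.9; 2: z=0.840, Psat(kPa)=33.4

Pbub = 76.200 kPa, y_2 = 0.368

At the bubble point ψ → 0, so ΣzᵢKᵢ = 1 with Kᵢ = Pᵢˢᵃᵗ/P ⇒ P = ΣzᵢPᵢˢᵃᵗ.
P = 0.160·300.9 + 0.840·33.4 = 76.200 kPa
yᵢ = zᵢPᵢˢᵃᵗ/P ⇒ y_2 = 0.840·33.4/76.200 = 0.368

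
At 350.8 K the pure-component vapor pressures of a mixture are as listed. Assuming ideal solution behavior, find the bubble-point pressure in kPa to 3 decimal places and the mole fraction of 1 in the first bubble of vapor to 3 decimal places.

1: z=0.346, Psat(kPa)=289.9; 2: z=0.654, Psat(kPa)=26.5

Pbub = 117.636 kPa, y_1 = 0.853

At the bubble point ψ → 0, so ΣzᵢKᵢ = 1 with Kᵢ = Pᵢˢᵃᵗ/P ⇒ P = ΣzᵢPᵢˢᵃᵗ.
P = 0.346·289.9 + 0.654·26.5 = 117.636 kPa
yᵢ = zᵢPᵢˢᵃᵗ/P ⇒ y_1 = 0.346·289.9/117.636 = 0.853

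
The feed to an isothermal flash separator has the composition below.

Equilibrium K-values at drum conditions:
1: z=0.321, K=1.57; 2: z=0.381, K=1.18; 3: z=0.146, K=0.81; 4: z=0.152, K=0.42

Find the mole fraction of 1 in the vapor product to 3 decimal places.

y_1 = 0.353

Let ψ = V/F and solve Σ zᵢ(Kᵢ−1)/(1+ψ(Kᵢ−1)) = 0.
Check two-phase: ΣzᵢKᵢ = 1.136 > 1 and Σzᵢ/Kᵢ = 1.069 > 1, so g(0) = 0.136 > 0 and g(1) = -0.069 < 0.
Newton–Raphson from ψ = 0.39:
  ψ = 0.390: g = 0.0699, g' = -0.172 → ψ = 0.796
  ψ = 0.796: g = -0.0106, g' = -0.243 → ψ = 0.752
  ψ = 0.752: g = -0.0003, g' = -0.229 → ψ = 0.751
Converged at ψ = 0.751.
Compositions from xᵢ = zᵢ/(1+ψ(Kᵢ−1)), yᵢ = Kᵢxᵢ:
  1: x = 0.225, y = 0.353
  2: x = 0.336, y = 0.396
  3: x = 0.170, y = 0.138
  4: x = 0.269, y = 0.113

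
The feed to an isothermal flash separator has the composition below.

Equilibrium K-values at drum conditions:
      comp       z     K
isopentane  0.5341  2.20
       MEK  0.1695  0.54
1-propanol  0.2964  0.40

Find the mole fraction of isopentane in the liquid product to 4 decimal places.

x_isopentane = 0.3154

Iterate (Newton) starting at β = 0.5:
  β = 0.5000: g = 0.04526, g' = -0.5787 → β = 0.5782
  β = 0.5782: g = -0.00015, g' = -0.5848 → β = 0.5779
Converged at β = 0.5779.
Compositions from xᵢ = zᵢ/(1+β(Kᵢ−1)), yᵢ = Kᵢxᵢ:
  isopentane: x = 0.3154, y = 0.6938
  MEK: x = 0.2309, y = 0.1247
  1-propanol: x = 0.4537, y = 0.1815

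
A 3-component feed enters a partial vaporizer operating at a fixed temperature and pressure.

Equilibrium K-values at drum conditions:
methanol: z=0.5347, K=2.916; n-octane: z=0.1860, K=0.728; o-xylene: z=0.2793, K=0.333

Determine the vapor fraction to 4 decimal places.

ψ = 0.7311

Let ψ = V/F and solve Σ zᵢ(Kᵢ−1)/(1+ψ(Kᵢ−1)) = 0.
g(0) = ΣzᵢKᵢ − 1 = 0.7876 and g(1) = 1 − Σzᵢ/Kᵢ = -0.2776, so a root lies in (0, 1).
Newton iteration, ψ⁰ = 0.5:
  ψ = 0.5000: g = 0.18517, g' = -0.8102 → ψ = 0.7286
  ψ = 0.7286: g = 0.00210, g' = -0.8336 → ψ = 0.7311
Converged at ψ = 0.7311.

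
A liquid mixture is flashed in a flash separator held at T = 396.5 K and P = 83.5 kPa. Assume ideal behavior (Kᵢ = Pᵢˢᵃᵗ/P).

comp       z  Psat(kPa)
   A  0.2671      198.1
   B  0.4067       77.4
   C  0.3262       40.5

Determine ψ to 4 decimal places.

Raoult's law: Kᵢ = Pᵢˢᵃᵗ/P = Pᵢˢᵃᵗ/83.5.
  K_A = 198.1/83.5 = 2.372455, K_B = 77.4/83.5 = 0.926946, K_C = 40.5/83.5 = 0.485030
Let ψ = V/F and solve Σ zᵢ(Kᵢ−1)/(1+ψ(Kᵢ−1)) = 0.
Feasibility: ΣzᵢKᵢ = 1.1689, Σzᵢ/Kᵢ = 1.2239 — both > 1, two phases present.
Newton iteration, ψ⁰ = 0.5:
  ψ = 0.5000: g = -0.03967, g' = -0.3362 → ψ = 0.3820
  ψ = 0.3820: g = 0.00082, g' = -0.3529 → ψ = 0.3843
Converged at ψ = 0.3843.

ψ = 0.3843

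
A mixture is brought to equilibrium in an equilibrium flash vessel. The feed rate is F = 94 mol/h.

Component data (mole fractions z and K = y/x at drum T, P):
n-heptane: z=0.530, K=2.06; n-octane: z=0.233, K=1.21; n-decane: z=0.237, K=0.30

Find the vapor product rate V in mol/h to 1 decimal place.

Rachford–Rice: g(V/F) = Σ zᵢ(Kᵢ−1)/(1+V/F(Kᵢ−1)) = 0.
g(0) = ΣzᵢKᵢ − 1 = 0.445 and g(1) = 1 − Σzᵢ/Kᵢ = -0.240, so a root lies in (0, 1).
Iterate (Newton) starting at V/F = 0.69:
  V/F = 0.690: g = 0.0463, g' = -0.641 → V/F = 0.762
  V/F = 0.762: g = -0.0028, g' = -0.724 → V/F = 0.758
Converged at V/F = 0.758.
Then V = V/F·F = 0.7584·94 = 71.3 mol/h and L = F − V = 22.7 mol/h.

V = 71.3 mol/h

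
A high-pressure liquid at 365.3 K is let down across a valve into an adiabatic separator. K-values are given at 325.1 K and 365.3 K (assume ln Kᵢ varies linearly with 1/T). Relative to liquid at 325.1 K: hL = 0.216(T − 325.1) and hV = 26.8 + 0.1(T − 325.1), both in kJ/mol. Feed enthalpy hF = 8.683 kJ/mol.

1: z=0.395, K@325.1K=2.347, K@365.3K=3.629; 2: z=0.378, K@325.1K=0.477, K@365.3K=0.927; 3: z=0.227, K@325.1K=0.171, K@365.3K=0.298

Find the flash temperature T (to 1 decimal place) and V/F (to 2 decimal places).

Adiabatic flash: solve Rachford–Rice at each trial T, then check hF = ψ·hV(T) + (1−ψ)·hL(T).
  T = 325.1 K: K = (2.347, 0.477, 0.171), RR gives ψ = 0.166, H_out = 4.453 kJ/mol
  T = 365.3 K: K = (3.629, 0.927, 0.298), RR gives ψ = 0.730, H_out = 24.836 kJ/mol
  T = 345.2 K: K = (2.956, 0.678, 0.229), RR gives ψ = 0.451, H_out = 15.375 kJ/mol
  T = 335.1 K: K = (2.641, 0.571, 0.199), RR gives ψ = 0.311, H_out = 10.133 kJ/mol
  T = 330.1 K: K = (2.492, 0.523, 0.185), RR gives ψ = 0.240, H_out = 7.375 kJ/mol
  T = 332.6 K: K = (2.566, 0.547, 0.192), RR gives ψ = 0.276, H_out = 8.771 kJ/mol
  T = 331.4 K: K = (2.531, 0.535, 0.188), RR gives ψ = 0.259, H_out = 8.106 kJ/mol
Linear interpolation between T = 331.4 (H_out = 8.106) and T = 332.6 (H_out = 8.771) on hF = 8.683 gives T ≈ 332.4 K, at which ψ = 0.27.

T = 332.4 K, V/F = 0.27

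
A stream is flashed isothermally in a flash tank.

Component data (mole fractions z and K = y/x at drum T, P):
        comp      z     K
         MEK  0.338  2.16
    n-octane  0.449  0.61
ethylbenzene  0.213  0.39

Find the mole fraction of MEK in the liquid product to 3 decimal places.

Material balance + equilibrium reduce to Σ zᵢ(Kᵢ−1)/(1+V/F(Kᵢ−1)) = 0.
Feasibility: ΣzᵢKᵢ = 1.087, Σzᵢ/Kᵢ = 1.439 — both > 1, two phases present.
Iterate (Newton) starting at V/F = 0.5:
  V/F = 0.500: g = -0.1563, g' = -0.452 → V/F = 0.154
  V/F = 0.154: g = 0.0030, g' = -0.501 → V/F = 0.160
Converged at V/F = 0.160.
Compositions from xᵢ = zᵢ/(1+V/F(Kᵢ−1)), yᵢ = Kᵢxᵢ:
  MEK: x = 0.285, y = 0.616
  n-octane: x = 0.479, y = 0.292
  ethylbenzene: x = 0.236, y = 0.092

x_MEK = 0.285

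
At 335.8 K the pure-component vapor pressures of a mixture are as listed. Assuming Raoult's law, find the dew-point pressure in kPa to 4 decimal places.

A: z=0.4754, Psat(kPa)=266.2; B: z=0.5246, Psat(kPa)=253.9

At the dew point ψ → 1, so Σzᵢ/Kᵢ = 1 with Kᵢ = Pᵢˢᵃᵗ/P ⇒ 1/P = Σzᵢ/Pᵢˢᵃᵗ.
1/P = 0.4754/266.2 + 0.5246/253.9 = 0.0038520 ⇒ P = 259.6025 kPa

Pdew = 259.6025 kPa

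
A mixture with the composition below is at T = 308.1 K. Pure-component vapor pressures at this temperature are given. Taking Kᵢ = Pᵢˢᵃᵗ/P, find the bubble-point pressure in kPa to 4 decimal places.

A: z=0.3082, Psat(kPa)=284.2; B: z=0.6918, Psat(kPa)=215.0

At the bubble point ψ → 0, so ΣzᵢKᵢ = 1 with Kᵢ = Pᵢˢᵃᵗ/P ⇒ P = ΣzᵢPᵢˢᵃᵗ.
P = 0.3082·284.2 + 0.6918·215.0 = 236.3274 kPa

Pbub = 236.3274 kPa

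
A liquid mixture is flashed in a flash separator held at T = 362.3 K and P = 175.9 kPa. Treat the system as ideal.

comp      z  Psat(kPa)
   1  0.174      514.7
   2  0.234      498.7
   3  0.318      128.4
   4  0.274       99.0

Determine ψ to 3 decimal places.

ψ = 0.831

Raoult's law: Kᵢ = Pᵢˢᵃᵗ/P = Pᵢˢᵃᵗ/175.9.
  K_1 = 514.7/175.9 = 2.92609, K_2 = 498.7/175.9 = 2.83513, K_3 = 128.4/175.9 = 0.72996, K_4 = 99.0/175.9 = 0.56282
Let ψ = V/F and solve Σ zᵢ(Kᵢ−1)/(1+ψ(Kᵢ−1)) = 0.
g(0) = ΣzᵢKᵢ − 1 = 0.559 and g(1) = 1 − Σzᵢ/Kᵢ = -0.064, so a root lies in (0, 1).
Iterate (Newton) starting at ψ = 0.62:
  ψ = 0.620: g = 0.0861, g' = -0.439 → ψ = 0.816
  ψ = 0.816: g = 0.0057, g' = -0.389 → ψ = 0.831
Converged at ψ = 0.831.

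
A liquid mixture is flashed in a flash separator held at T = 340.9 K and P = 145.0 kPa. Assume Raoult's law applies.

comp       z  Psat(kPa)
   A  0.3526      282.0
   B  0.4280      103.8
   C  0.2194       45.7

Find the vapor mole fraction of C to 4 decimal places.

y_C = 0.0767

Raoult's law: Kᵢ = Pᵢˢᵃᵗ/P = Pᵢˢᵃᵗ/145.0.
  K_A = 282.0/145.0 = 1.944828, K_B = 103.8/145.0 = 0.715862, K_C = 45.7/145.0 = 0.315172
Newton–Raphson from V/F = 0.61:
  V/F = 0.6100: g = -0.19382, g' = -0.4807 → V/F = 0.2068
  V/F = 0.2068: g = -0.02557, g' = -0.3989 → V/F = 0.1427
  V/F = 0.1427: g = 0.00027, g' = -0.4083 → V/F = 0.1434
Converged at V/F = 0.1434.
Compositions from xᵢ = zᵢ/(1+V/F(Kᵢ−1)), yᵢ = Kᵢxᵢ:
  A: x = 0.3105, y = 0.6039
  B: x = 0.4462, y = 0.3194
  C: x = 0.2433, y = 0.0767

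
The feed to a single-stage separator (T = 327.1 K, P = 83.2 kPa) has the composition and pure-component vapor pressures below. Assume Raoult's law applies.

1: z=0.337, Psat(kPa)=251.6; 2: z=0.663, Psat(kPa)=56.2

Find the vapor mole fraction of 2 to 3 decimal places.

y_2 = 0.582

Raoult's law: Kᵢ = Pᵢˢᵃᵗ/P = Pᵢˢᵃᵗ/83.2.
  K_1 = 251.6/83.2 = 3.02404, K_2 = 56.2/83.2 = 0.67548
Binary case is linear: z₁(K₁−1)(1+β(K₂−1)) + z₂(K₂−1)(1+β(K₁−1)) = 0
⇒ β = [z₁(K₁−1)+z₂(K₂−1)] / [−(K₁−1)(K₂−1)] = 0.4669/0.6568 = 0.711
Compositions from xᵢ = zᵢ/(1+β(Kᵢ−1)), yᵢ = Kᵢxᵢ:
  1: x = 0.138, y = 0.418
  2: x = 0.862, y = 0.582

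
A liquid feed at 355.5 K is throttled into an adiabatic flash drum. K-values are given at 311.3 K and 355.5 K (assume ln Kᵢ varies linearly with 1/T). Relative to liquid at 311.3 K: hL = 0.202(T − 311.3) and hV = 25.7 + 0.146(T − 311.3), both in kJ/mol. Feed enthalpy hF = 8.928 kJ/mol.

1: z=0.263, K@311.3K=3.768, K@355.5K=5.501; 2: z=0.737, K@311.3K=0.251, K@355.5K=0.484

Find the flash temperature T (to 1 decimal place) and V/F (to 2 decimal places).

Adiabatic flash: solve Rachford–Rice at each trial T, then check hF = ψ·hV(T) + (1−ψ)·hL(T).
  T = 311.3 K: K = (3.768, 0.251), RR gives ψ = 0.085, H_out = 2.181 kJ/mol
  T = 355.5 K: K = (5.501, 0.484), RR gives ψ = 0.346, H_out = 16.963 kJ/mol
  T = 333.4 K: K = (4.610, 0.356), RR gives ψ = 0.204, H_out = 9.464 kJ/mol
  T = 322.4 K: K = (4.184, 0.301), RR gives ψ = 0.145, H_out = 5.874 kJ/mol
  T = 327.9 K: K = (4.396, 0.328), RR gives ψ = 0.174, H_out = 7.670 kJ/mol
  T = 330.6 K: K = (4.501, 0.342), RR gives ψ = 0.189, H_out = 8.550 kJ/mol
  T = 332.0 K: K = (4.555, 0.349), RR gives ψ = 0.197, H_out = 9.007 kJ/mol
Linear interpolation between T = 330.6 (H_out = 8.550) and T = 332.0 (H_out = 9.007) on hF = 8.928 gives T ≈ 331.8 K, at which ψ = 0.20.

T = 331.8 K, V/F = 0.20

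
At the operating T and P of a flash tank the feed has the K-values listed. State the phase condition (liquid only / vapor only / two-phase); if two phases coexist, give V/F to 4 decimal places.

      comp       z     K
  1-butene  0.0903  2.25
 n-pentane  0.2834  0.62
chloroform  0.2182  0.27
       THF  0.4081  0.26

ΣzᵢKᵢ = 0.5439; Σzᵢ/Kᵢ = 2.8750.
Since ΣzᵢKᵢ < 1 the mixture is below its bubble point — single liquid phase.

liquid only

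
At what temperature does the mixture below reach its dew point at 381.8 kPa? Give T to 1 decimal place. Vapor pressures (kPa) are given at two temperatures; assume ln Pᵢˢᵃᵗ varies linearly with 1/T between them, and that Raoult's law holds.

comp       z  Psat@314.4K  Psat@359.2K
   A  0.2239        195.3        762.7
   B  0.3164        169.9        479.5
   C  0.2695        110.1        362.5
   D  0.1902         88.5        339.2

Dew-point temperature: Σzᵢ·P/Pᵢˢᵃᵗ(T) = 1. Interpolate ln Pᵢˢᵃᵗ = aᵢ + bᵢ/T.
  T = 314.4 K: ΣzᵢP/Pᵢˢᵃᵗ = 2.9038
  T = 359.2 K: ΣzᵢP/Pᵢˢᵃᵗ = 0.8620
  T = 336.8 K: ΣzᵢP/Pᵢˢᵃᵗ = 1.5164
  T = 348.0 K: ΣzᵢP/Pᵢˢᵃᵗ = 1.1324
  T = 353.6 K: ΣzᵢP/Pᵢˢᵃᵗ = 0.9857
  T = 350.8 K: ΣzᵢP/Pᵢˢᵃᵗ = 1.0559
Interpolating between 350.8 K and 353.6 K gives T ≈ 353.0 K.

T = 353.0 K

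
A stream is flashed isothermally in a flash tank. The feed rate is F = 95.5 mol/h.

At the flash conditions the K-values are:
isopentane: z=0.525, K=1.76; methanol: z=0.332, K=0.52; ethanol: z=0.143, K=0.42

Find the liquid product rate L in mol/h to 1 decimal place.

L = 57.1 mol/h

Rachford–Rice: g(ψ) = Σ zᵢ(Kᵢ−1)/(1+ψ(Kᵢ−1)) = 0.
Check two-phase: ΣzᵢKᵢ = 1.157 > 1 and Σzᵢ/Kᵢ = 1.277 > 1, so g(0) = 0.157 > 0 and g(1) = -0.277 < 0.
Iterate (Newton) starting at ψ = 0.59:
  ψ = 0.590: g = -0.0729, g' = -0.405 → ψ = 0.410
  ψ = 0.410: g = -0.0029, g' = -0.378 → ψ = 0.402
Converged at ψ = 0.402.
Then V = ψ·F = 0.4020·95.5 = 38.4 mol/h and L = F − V = 57.1 mol/h.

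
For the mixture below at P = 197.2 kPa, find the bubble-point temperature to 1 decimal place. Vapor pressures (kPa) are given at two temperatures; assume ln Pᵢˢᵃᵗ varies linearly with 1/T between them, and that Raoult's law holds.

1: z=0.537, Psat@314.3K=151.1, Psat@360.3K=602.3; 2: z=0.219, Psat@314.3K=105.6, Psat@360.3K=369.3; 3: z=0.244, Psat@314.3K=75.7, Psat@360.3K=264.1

T = 329.2 K

Bubble-point temperature: ΣzᵢPᵢˢᵃᵗ(T) = P. Interpolate ln Pᵢˢᵃᵗ = aᵢ + bᵢ/T.
  T = 314.3 K: ΣzᵢPᵢˢᵃᵗ = 122.74 kPa
  T = 360.3 K: ΣzᵢPᵢˢᵃᵗ = 468.75 kPa
  T = 337.3 K: ΣzᵢPᵢˢᵃᵗ = 250.96 kPa
  T = 325.8 K: ΣzᵢPᵢˢᵃᵗ = 177.71 kPa
  T = 331.6 K: ΣzᵢPᵢˢᵃᵗ = 212.12 kPa
  T = 328.7 K: ΣzᵢPᵢˢᵃᵗ = 194.31 kPa
Interpolating between 328.7 K and 331.6 K gives T ≈ 329.2 K.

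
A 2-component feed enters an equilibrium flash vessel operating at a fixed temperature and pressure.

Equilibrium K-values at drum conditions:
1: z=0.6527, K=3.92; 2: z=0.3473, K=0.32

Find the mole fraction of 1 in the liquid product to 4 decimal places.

Material balance + equilibrium reduce to Σ zᵢ(Kᵢ−1)/(1+ψ(Kᵢ−1)) = 0.
Feasibility: ΣzᵢKᵢ = 2.6697, Σzᵢ/Kᵢ = 1.2518 — both > 1, two phases present.
Binary case is linear: z₁(K₁−1)(1+ψ(K₂−1)) + z₂(K₂−1)(1+ψ(K₁−1)) = 0
⇒ ψ = [z₁(K₁−1)+z₂(K₂−1)] / [−(K₁−1)(K₂−1)] = 1.66972/1.98560 = 0.8409
Compositions from xᵢ = zᵢ/(1+ψ(Kᵢ−1)), yᵢ = Kᵢxᵢ:
  1: x = 0.1889, y = 0.7404
  2: x = 0.8111, y = 0.2596

x_1 = 0.1889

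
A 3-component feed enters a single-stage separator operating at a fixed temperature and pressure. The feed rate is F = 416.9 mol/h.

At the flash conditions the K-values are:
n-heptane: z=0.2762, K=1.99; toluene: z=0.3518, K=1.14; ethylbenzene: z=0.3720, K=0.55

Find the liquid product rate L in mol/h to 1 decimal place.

L = 187.1 mol/h

Let β = V/F and solve Σ zᵢ(Kᵢ−1)/(1+β(Kᵢ−1)) = 0.
Check two-phase: ΣzᵢKᵢ = 1.1553 > 1 and Σzᵢ/Kᵢ = 1.1238 > 1, so g(0) = 0.1553 > 0 and g(1) = -0.1238 < 0.
Iterate (Newton) starting at β = 0.5:
  β = 0.5000: g = 0.01293, g' = -0.2526 → β = 0.5512
Converged at β = 0.5512.
Then V = β·F = 0.5512·416.9 = 229.8 mol/h and L = F − V = 187.1 mol/h.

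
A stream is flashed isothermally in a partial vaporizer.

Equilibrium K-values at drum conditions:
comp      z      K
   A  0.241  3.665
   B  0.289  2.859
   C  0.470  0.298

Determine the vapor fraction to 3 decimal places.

ψ = 0.540

Rachford–Rice: g(ψ) = Σ zᵢ(Kᵢ−1)/(1+ψ(Kᵢ−1)) = 0.
g(0) = ΣzᵢKᵢ − 1 = 0.850 and g(1) = 1 − Σzᵢ/Kᵢ = -0.744, so a root lies in (0, 1).
Newton–Raphson from ψ = 0.5:
  ψ = 0.500: g = 0.0454, g' = -1.133 → ψ = 0.540
Converged at ψ = 0.540.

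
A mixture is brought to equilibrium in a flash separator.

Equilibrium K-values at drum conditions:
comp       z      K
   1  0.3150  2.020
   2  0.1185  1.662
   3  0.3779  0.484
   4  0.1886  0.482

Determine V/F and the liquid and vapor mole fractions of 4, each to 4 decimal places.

Rachford–Rice: g(V/F) = Σ zᵢ(Kᵢ−1)/(1+V/F(Kᵢ−1)) = 0.
Feasibility: ΣzᵢKᵢ = 1.1071, Σzᵢ/Kᵢ = 1.3993 — both > 1, two phases present.
Newton–Raphson from V/F = 0.5:
  V/F = 0.5000: g = -0.12292, g' = -0.4480 → V/F = 0.2256
  V/F = 0.2256: g = -0.00186, g' = -0.4497 → V/F = 0.2215
Converged at V/F = 0.2215.
Compositions from xᵢ = zᵢ/(1+V/F(Kᵢ−1)), yᵢ = Kᵢxᵢ:
  1: x = 0.2570, y = 0.5190
  2: x = 0.1033, y = 0.1718
  3: x = 0.4267, y = 0.2065
  4: x = 0.2130, y = 0.1027

V/F = 0.2215, x_4 = 0.2130, y_4 = 0.1027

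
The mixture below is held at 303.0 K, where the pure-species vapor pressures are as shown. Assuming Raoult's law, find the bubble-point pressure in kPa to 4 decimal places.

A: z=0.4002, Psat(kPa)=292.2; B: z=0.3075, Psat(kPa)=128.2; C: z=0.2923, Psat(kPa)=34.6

Pbub = 166.4735 kPa

At the bubble point ψ → 0, so ΣzᵢKᵢ = 1 with Kᵢ = Pᵢˢᵃᵗ/P ⇒ P = ΣzᵢPᵢˢᵃᵗ.
P = 0.4002·292.2 + 0.3075·128.2 + 0.2923·34.6 = 166.4735 kPa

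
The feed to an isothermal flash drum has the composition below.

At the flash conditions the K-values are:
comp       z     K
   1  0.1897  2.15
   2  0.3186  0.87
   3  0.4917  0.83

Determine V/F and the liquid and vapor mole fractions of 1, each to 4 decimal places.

V/F = 0.5233, x_1 = 0.1184, y_1 = 0.2546

Material balance + equilibrium reduce to Σ zᵢ(Kᵢ−1)/(1+V/F(Kᵢ−1)) = 0.
g(0) = ΣzᵢKᵢ − 1 = 0.0931 and g(1) = 1 − Σzᵢ/Kᵢ = -0.0468, so a root lies in (0, 1).
Newton iteration, V/F⁰ = 0.5:
  V/F = 0.5000: g = 0.00286, g' = -0.1243 → V/F = 0.5230
  V/F = 0.5230: g = 0.00004, g' = -0.1211 → V/F = 0.5233
Converged at V/F = 0.5233.
Compositions from xᵢ = zᵢ/(1+V/F(Kᵢ−1)), yᵢ = Kᵢxᵢ:
  1: x = 0.1184, y = 0.2546
  2: x = 0.3419, y = 0.2974
  3: x = 0.5397, y = 0.4480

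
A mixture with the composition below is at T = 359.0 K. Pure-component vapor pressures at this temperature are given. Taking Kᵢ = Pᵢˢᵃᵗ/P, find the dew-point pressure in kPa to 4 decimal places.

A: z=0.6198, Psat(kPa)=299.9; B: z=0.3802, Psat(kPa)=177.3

Pdew = 237.4689 kPa

At the dew point ψ → 1, so Σzᵢ/Kᵢ = 1 with Kᵢ = Pᵢˢᵃᵗ/P ⇒ 1/P = Σzᵢ/Pᵢˢᵃᵗ.
1/P = 0.6198/299.9 + 0.3802/177.3 = 0.0042111 ⇒ P = 237.4689 kPa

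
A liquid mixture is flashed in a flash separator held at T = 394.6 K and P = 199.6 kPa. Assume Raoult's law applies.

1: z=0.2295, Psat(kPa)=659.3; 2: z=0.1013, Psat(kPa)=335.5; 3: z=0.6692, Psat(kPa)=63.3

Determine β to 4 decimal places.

Raoult's law: Kᵢ = Pᵢˢᵃᵗ/P = Pᵢˢᵃᵗ/199.6.
  K_1 = 659.3/199.6 = 3.303106, K_2 = 335.5/199.6 = 1.680862, K_3 = 63.3/199.6 = 0.317134
Material balance + equilibrium reduce to Σ zᵢ(Kᵢ−1)/(1+β(Kᵢ−1)) = 0.
Check two-phase: ΣzᵢKᵢ = 1.1406 > 1 and Σzᵢ/Kᵢ = 2.2399 > 1, so g(0) = 0.1406 > 0 and g(1) = -1.2399 < 0.
Newton iteration, β⁰ = 0.64:
  β = 0.6400: g = -0.55004, g' = -1.2063 → β = 0.1840
  β = 0.1840: g = -0.09013, g' = -1.0458 → β = 0.0978
  β = 0.0978: g = 0.00634, g' = -1.2104 → β = 0.1031
Converged at β = 0.1031.

β = 0.1031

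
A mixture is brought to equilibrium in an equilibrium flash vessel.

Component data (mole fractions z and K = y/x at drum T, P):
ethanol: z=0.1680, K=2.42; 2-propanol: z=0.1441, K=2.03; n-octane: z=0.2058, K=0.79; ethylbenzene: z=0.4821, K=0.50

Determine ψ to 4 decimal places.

ψ = 0.1913

Rachford–Rice: g(ψ) = Σ zᵢ(Kᵢ−1)/(1+ψ(Kᵢ−1)) = 0.
g(0) = ΣzᵢKᵢ − 1 = 0.1027 and g(1) = 1 − Σzᵢ/Kᵢ = -0.3651, so a root lies in (0, 1).
Newton–Raphson from ψ = 0.5:
  ψ = 0.5000: g = -0.13221, g' = -0.4081 → ψ = 0.1760
  ψ = 0.1760: g = 0.00732, g' = -0.4811 → ψ = 0.1912
  ψ = 0.1912: g = 0.00006, g' = -0.4734 → ψ = 0.1913
Converged at ψ = 0.1913.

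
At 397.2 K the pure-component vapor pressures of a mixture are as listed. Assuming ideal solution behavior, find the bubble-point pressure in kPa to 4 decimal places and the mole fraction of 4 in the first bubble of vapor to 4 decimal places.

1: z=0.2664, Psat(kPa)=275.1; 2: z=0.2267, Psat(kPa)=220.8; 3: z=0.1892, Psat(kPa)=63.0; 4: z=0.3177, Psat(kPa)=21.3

Pbub = 142.0286 kPa, y_4 = 0.0476

At the bubble point ψ → 0, so ΣzᵢKᵢ = 1 with Kᵢ = Pᵢˢᵃᵗ/P ⇒ P = ΣzᵢPᵢˢᵃᵗ.
P = 0.2664·275.1 + 0.2267·220.8 + 0.1892·63.0 + 0.3177·21.3 = 142.0286 kPa
yᵢ = zᵢPᵢˢᵃᵗ/P ⇒ y_4 = 0.3177·21.3/142.0286 = 0.0476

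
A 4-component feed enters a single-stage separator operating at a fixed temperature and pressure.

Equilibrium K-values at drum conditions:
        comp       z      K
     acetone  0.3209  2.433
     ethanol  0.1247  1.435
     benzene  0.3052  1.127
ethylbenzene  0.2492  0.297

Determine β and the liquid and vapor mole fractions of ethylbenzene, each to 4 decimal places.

β = 0.6394, x_ethylbenzene = 0.4527, y_ethylbenzene = 0.1345

Rachford–Rice: g(β) = Σ zᵢ(Kᵢ−1)/(1+β(Kᵢ−1)) = 0.
Feasibility: ΣzᵢKᵢ = 1.3777, Σzᵢ/Kᵢ = 1.3287 — both > 1, two phases present.
Newton iteration, β⁰ = 0.34:
  β = 0.3400: g = 0.16340, g' = -0.5330 → β = 0.6465
  β = 0.6465: g = -0.00431, g' = -0.6100 → β = 0.6395
  β = 0.6395: g = -0.00002, g' = -0.6046 → β = 0.6394
Converged at β = 0.6394.
Compositions from xᵢ = zᵢ/(1+β(Kᵢ−1)), yᵢ = Kᵢxᵢ:
  acetone: x = 0.1675, y = 0.4074
  ethanol: x = 0.0976, y = 0.1400
  benzene: x = 0.2823, y = 0.3181
  ethylbenzene: x = 0.4527, y = 0.1345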